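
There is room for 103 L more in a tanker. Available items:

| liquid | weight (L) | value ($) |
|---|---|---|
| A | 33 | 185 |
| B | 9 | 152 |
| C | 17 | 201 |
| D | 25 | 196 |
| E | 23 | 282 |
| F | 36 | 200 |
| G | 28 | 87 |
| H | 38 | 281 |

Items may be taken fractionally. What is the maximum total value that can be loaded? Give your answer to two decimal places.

Order: B (152/9=16.89) > E (282/23=12.26) > C (201/17=11.82) > D (196/25=7.84) > H (281/38=7.39) > A (185/33=5.61) > F (200/36=5.56) > G (87/28=3.11)
Fill: take B (9 @ 152) → take E (23 @ 282) → take C (17 @ 201) → take D (25 @ 196) → take 29/38 of H → 214.45; 103/103 used.
Total value = 1045.45

1045.45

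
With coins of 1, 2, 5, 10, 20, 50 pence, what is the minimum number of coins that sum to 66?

Greedy: take as many of the largest coin as possible, then repeat with the remainder.
66 − 1×50→16 − 1×10→6 − 1×5→1 − 1×1→0
Total coins = 1 + 1 + 1 + 1 = 4

4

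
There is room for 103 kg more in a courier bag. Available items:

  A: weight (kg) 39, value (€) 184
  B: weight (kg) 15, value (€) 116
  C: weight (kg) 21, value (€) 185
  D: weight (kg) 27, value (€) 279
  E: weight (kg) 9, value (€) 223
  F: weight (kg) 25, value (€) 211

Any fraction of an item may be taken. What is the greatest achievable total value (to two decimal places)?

Greedy by value/weight ratio, highest first.
Ratios (sorted): E 24.78, D 10.33, C 8.81, F 8.44, B 7.73, A 4.72
take E (9 @ 223); take D (27 @ 279); take C (21 @ 185); take F (25 @ 211); take B (15 @ 116); take 6/39 of A → 28.31. Capacity used 103/103.
Total value = 1042.31

1042.31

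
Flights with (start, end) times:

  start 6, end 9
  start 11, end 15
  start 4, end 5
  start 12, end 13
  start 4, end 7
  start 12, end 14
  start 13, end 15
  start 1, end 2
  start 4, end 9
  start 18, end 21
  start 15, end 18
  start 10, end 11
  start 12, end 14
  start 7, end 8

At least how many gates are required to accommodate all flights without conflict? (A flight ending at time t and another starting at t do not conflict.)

4

The answer is the maximum number of intervals overlapping at any instant.
starts: [1, 4, 4, 4, 6, 7, 10, 11, 12, 12, 12, 13, 15, 18]
ends:   [2, 5, 7, 8, 9, 9, 11, 13, 14, 14, 15, 15, 18, 21]
s1→1 e2→0 s4→1 s4→2 s4→3 e5→2 s6→3 e7→2 s7→3 e8→2 e9→1 e9→0 s10→1 e11→0 s11→1 s12→2 s12→3 s12→4  — peak 4.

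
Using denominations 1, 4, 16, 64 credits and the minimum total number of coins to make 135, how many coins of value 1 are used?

Greedy: take as many of the largest coin as possible, then repeat with the remainder.
135 − 2×64→7 − 1×4→3 − 3×1→0
Count of 1: 3

3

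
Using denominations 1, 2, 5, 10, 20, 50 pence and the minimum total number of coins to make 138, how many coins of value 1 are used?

1

138 = 2×50 + 1×20 + 1×10 + 1×5 + 1×2 + 1×1
Count of 1: 1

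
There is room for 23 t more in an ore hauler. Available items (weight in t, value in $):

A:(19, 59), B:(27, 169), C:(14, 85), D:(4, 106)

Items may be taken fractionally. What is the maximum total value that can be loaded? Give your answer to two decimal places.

224.93

Order: D (106/4=26.50) > B (169/27=6.26) > C (85/14=6.07) > A (59/19=3.11)
Fill: take D (4 @ 106) → take 19/27 of B → 118.93; 23/23 used.
Total value = 224.93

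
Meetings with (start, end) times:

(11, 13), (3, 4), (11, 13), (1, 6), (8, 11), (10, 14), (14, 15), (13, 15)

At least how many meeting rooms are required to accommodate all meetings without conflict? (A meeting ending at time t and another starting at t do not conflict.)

3

starts: [1, 3, 8, 10, 11, 11, 13, 14]
ends:   [4, 6, 11, 13, 13, 14, 15, 15]
s1→1 s3→2 e4→1 e6→0 s8→1 s10→2 e11→1 s11→2 s11→3  — peak 3.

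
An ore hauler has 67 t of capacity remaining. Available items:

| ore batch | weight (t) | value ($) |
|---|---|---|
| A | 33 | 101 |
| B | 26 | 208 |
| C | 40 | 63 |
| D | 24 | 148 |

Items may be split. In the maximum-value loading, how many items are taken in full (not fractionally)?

Greedy by value/weight ratio, highest first.
Ratios (sorted): B 8.00, D 6.17, A 3.06, C 1.57
take B (26 @ 208); take D (24 @ 148); take 17/33 of A → 52.03. Capacity used 67/67.
2 item(s) taken whole; one partial (take 17/33 of A).

2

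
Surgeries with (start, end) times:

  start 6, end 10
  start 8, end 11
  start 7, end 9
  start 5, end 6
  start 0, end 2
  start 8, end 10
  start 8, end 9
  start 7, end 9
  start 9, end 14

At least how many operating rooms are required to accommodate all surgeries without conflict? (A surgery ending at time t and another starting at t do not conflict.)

6

Count concurrent intervals with a sweep; the peak is the room count.
starts: [0, 5, 6, 7, 7, 8, 8, 8, 9]
ends:   [2, 6, 9, 9, 9, 10, 10, 11, 14]
s0→1 e2→0 s5→1 e6→0 s6→1 s7→2 s7→3 s8→4 s8→5 s8→6  — peak 6.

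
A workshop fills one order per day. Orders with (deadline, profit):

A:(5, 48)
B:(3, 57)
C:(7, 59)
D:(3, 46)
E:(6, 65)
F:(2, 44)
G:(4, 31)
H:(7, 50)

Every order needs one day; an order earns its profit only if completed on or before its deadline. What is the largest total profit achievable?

Sort by profit descending; place each in the latest free slot ≤ its deadline.
By profit: E(d6,65), C(d7,59), B(d3,57), H(d7,50), A(d5,48), D(d3,46), F(d2,44), G(d4,31)
E→slot 6; C→slot 7; B→slot 3; H→slot 5; A→slot 4; D→slot 2; F→slot 1; G skipped.
Profit = 44 + 46 + 57 + 48 + 50 + 65 + 59 = 369

369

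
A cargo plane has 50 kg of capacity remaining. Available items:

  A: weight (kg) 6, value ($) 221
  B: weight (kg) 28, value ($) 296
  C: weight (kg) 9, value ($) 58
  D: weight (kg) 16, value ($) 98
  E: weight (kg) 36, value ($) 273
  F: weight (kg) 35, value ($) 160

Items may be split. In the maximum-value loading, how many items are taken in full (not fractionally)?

2

Greedy by value/weight ratio, highest first.
Order: A (221/6=36.83) > B (296/28=10.57) > E (273/36=7.58) > C (58/9=6.44) > D (98/16=6.12) > F (160/35=4.57)
Fill: take A (6 @ 221) → take B (28 @ 296) → take 16/36 of E → 121.33; 50/50 used.
2 item(s) taken whole; one partial (take 16/36 of E).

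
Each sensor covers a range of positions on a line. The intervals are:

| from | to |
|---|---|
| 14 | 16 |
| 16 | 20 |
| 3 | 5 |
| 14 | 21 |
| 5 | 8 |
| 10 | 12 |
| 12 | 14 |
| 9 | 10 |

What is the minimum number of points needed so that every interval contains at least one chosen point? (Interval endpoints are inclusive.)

By right end: [3,5]  [5,8]  [9,10]  [10,12]  [12,14]  [14,16]  [16,20]  [14,21]
[3,5] uncovered → point at 5; [9,10] uncovered → point at 10; [12,14] uncovered → point at 14; [16,20] uncovered → point at 20.
Points: 5, 10, 14, 20 (4 total).

4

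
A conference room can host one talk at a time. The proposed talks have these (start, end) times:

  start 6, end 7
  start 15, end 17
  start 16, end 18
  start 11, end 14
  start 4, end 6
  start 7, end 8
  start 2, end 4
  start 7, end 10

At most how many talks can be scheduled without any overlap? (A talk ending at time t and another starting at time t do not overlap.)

6

By end time: (2,4), (4,6), (6,7), (7,8), (7,10), (11,14), (15,17), (16,18).
Pick (2,4); next start ≥ 4 → (4,6); next start ≥ 6 → (6,7); next start ≥ 7 → (7,8); next start ≥ 8 → (11,14); next start ≥ 14 → (15,17).
Selected 6 talks.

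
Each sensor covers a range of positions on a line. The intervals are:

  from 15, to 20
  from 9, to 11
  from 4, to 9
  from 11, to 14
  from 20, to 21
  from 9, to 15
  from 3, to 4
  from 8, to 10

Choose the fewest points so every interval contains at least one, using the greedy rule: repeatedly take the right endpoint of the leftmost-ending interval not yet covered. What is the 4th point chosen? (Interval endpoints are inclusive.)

20

Sort by right endpoint; whenever an interval is uncovered, place a point at its right end.
Sorted: [3,4] [4,9] [8,10] [9,11] [11,14] [9,15] [15,20] [20,21]
{[3,4],[4,9]} hit by 4; {[8,10],[9,11]} hit by 10; {[11,14],[9,15]} hit by 14; {[15,20],[20,21]} hit by 20.
Points: 4, 10, 14, 20 (4 total).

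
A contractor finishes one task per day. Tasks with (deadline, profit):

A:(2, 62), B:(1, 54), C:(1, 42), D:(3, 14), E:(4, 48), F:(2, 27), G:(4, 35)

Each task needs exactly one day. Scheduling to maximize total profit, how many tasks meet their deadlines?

Sort by profit descending; place each in the latest free slot ≤ its deadline.
By profit: A(d2,62), B(d1,54), E(d4,48), C(d1,42), G(d4,35), F(d2,27), D(d3,14)
A→slot 2; B→slot 1; E→slot 4; C skipped; G→slot 3; F skipped; D skipped.
4 of 7 scheduled.

4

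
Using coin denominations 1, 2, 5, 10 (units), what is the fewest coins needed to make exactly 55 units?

55 = 5×10 + 1×5
Total coins = 5 + 1 = 6

6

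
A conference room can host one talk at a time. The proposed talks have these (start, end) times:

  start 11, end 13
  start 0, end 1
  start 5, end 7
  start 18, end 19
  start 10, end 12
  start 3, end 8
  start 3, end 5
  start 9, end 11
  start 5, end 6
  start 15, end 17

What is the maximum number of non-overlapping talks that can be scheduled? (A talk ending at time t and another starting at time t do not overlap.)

7

By end time: (0,1), (3,5), (5,6), (5,7), (3,8), (9,11), (10,12), (11,13), (15,17), (18,19).
Pick (0,1); next start ≥ 1 → (3,5); next start ≥ 5 → (5,6); next start ≥ 6 → (9,11); next start ≥ 11 → (11,13); next start ≥ 13 → (15,17); next start ≥ 17 → (18,19).
Selected 7 talks.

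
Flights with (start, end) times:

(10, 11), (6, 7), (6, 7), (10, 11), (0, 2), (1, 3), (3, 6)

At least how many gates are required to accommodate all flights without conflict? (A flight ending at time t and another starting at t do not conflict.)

Count concurrent intervals with a sweep; the peak is the room count.
Events (time:±→running): 0:+→1 1:+→2 … peak 2.

2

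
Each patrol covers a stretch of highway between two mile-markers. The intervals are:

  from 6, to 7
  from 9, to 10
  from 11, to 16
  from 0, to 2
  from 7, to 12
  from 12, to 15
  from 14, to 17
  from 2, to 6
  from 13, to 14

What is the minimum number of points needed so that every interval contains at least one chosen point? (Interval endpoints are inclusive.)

4

Sort by right endpoint; whenever an interval is uncovered, place a point at its right end.
By right end: [0,2]  [2,6]  [6,7]  [9,10]  [7,12]  [13,14]  [12,15]  [11,16]  [14,17]
[0,2] uncovered → point at 2; [6,7] uncovered → point at 7; [9,10] uncovered → point at 10; [13,14] uncovered → point at 14.
Points: 2, 7, 10, 14 (4 total).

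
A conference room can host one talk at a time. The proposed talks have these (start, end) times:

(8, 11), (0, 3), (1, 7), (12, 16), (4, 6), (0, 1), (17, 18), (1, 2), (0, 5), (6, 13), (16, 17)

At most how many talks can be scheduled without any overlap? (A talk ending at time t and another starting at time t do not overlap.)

Sort by end time and greedily take each interval whose start is ≥ the last chosen end.
By end time: (0,1), (1,2), (0,3), (0,5), (4,6), (1,7), (8,11), (6,13), (12,16), (16,17), (17,18).
Pick (0,1); next start ≥ 1 → (1,2); next start ≥ 2 → (4,6); next start ≥ 6 → (8,11); next start ≥ 11 → (12,16); next start ≥ 16 → (16,17); next start ≥ 17 → (17,18).
Selected 7 talks.

7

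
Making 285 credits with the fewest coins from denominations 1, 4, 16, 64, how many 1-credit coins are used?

285 − 4×64→29 − 1×16→13 − 3×4→1 − 1×1→0
Count of 1: 1

1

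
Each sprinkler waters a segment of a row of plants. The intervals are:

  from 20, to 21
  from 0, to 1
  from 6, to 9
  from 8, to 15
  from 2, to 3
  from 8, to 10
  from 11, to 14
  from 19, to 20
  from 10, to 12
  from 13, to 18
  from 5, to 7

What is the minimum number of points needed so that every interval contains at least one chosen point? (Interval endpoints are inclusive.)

6

Process intervals by earliest right end; each time one isn't hit yet, stab at its right endpoint.
By right end: [0,1]  [2,3]  [5,7]  [6,9]  [8,10]  [10,12]  [11,14]  [8,15]  [13,18]  [19,20]  [20,21]
[0,1] uncovered → point at 1; [2,3] uncovered → point at 3; [5,7] uncovered → point at 7; [8,10] uncovered → point at 10; [11,14] uncovered → point at 14; [19,20] uncovered → point at 20.
Points: 1, 3, 7, 10, 14, 20 (6 total).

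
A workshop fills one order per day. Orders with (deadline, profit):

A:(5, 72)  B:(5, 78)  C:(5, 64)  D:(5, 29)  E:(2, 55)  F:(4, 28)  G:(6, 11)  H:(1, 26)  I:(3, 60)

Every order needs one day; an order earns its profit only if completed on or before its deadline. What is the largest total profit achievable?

Sort by profit descending; place each in the latest free slot ≤ its deadline.
By profit: B(d5,78), A(d5,72), C(d5,64), I(d3,60), E(d2,55), D(d5,29), F(d4,28), H(d1,26), G(d6,11)
B→slot 5; A→slot 4; C→slot 3; I→slot 2; E→slot 1; D skipped; F skipped; H skipped; G→slot 6.
Profit = 55 + 60 + 64 + 72 + 78 + 11 = 340

340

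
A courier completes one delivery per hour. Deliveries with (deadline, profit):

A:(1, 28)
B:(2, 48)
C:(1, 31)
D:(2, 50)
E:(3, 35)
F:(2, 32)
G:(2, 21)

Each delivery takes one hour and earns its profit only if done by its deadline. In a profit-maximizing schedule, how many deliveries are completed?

3

By profit: D(d2,50), B(d2,48), E(d3,35), F(d2,32), C(d1,31), A(d1,28), G(d2,21)
D→slot 2; B→slot 1; E→slot 3; F skipped; C skipped; A skipped; G skipped.
3 of 7 scheduled.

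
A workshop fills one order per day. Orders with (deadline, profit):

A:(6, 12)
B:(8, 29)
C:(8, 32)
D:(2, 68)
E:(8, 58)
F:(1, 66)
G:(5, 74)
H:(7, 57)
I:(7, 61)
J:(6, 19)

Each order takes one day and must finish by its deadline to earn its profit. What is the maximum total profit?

445

Sort by profit descending; place each in the latest free slot ≤ its deadline.
Profit order: G=74 D=68 F=66 I=61 E=58 H=57 C=32 B=29 J=19 A=12
Assign: G→slot 5, D→slot 2, F→slot 1, I→slot 7, E→slot 8, H→slot 6, C→slot 4, B→slot 3, J skipped, A skipped.
Slots: [1:F] [2:D] [3:B] [4:C] [5:G] [6:H] [7:I] [8:E]
Profit = 66 + 68 + 29 + 32 + 74 + 57 + 61 + 58 = 445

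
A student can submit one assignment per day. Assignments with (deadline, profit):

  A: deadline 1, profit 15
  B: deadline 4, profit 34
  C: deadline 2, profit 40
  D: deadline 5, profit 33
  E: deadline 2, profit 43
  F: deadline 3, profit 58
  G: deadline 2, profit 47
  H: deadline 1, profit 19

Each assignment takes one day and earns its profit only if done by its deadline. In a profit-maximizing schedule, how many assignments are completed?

5

Profit order: F=58 G=47 E=43 C=40 B=34 D=33 H=19 A=15
Assign: F→slot 3, G→slot 2, E→slot 1, C skipped, B→slot 4, D→slot 5, H skipped, A skipped.
Slots: [1:E] [2:G] [3:F] [4:B] [5:D]
5 of 8 scheduled.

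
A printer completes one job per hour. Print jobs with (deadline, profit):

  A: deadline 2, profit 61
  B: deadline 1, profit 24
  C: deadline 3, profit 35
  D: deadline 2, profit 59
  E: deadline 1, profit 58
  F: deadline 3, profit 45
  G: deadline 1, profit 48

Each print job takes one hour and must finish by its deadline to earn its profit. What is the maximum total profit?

165

Sort by profit descending; place each in the latest free slot ≤ its deadline.
Profit order: A=61 D=59 E=58 G=48 F=45 C=35 B=24
Assign: A→slot 2, D→slot 1, E skipped, G skipped, F→slot 3, C skipped, B skipped.
Slots: [1:D] [2:A] [3:F]
Profit = 59 + 61 + 45 = 165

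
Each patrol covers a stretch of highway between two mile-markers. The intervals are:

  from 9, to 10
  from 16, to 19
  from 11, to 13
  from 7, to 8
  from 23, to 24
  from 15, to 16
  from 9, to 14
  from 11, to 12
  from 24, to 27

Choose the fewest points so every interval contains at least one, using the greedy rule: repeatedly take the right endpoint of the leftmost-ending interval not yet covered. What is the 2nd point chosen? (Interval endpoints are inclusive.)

Process intervals by earliest right end; each time one isn't hit yet, stab at its right endpoint.
By right end: [7,8]  [9,10]  [11,12]  [11,13]  [9,14]  [15,16]  [16,19]  [23,24]  [24,27]
[7,8] uncovered → point at 8; [9,10] uncovered → point at 10; [11,12] uncovered → point at 12; [15,16] uncovered → point at 16; [23,24] uncovered → point at 24.
Points: 8, 10, 12, 16, 24 (5 total).

10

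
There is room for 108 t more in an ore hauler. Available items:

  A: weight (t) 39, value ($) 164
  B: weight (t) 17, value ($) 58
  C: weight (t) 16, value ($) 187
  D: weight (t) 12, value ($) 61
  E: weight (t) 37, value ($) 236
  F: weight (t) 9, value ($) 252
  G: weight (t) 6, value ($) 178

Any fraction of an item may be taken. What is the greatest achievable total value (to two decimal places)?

1031.74

Sort by value per unit weight and fill in that order.
Ratios (sorted): G 29.67, F 28.00, C 11.69, E 6.38, D 5.08, A 4.21, B 3.41
take G (6 @ 178); take F (9 @ 252); take C (16 @ 187); take E (37 @ 236); take D (12 @ 61); take 28/39 of A → 117.74. Capacity used 108/108.
Total value = 1031.74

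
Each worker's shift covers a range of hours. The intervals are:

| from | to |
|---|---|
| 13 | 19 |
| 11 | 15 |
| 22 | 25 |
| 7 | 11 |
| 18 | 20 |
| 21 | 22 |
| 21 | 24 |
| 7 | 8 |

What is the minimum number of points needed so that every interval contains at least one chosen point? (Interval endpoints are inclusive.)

4

Sort by right endpoint; whenever an interval is uncovered, place a point at its right end.
By right end: [7,8]  [7,11]  [11,15]  [13,19]  [18,20]  [21,22]  [21,24]  [22,25]
[7,8] uncovered → point at 8; [11,15] uncovered → point at 15; [18,20] uncovered → point at 20; [21,22] uncovered → point at 22.
Points: 8, 15, 20, 22 (4 total).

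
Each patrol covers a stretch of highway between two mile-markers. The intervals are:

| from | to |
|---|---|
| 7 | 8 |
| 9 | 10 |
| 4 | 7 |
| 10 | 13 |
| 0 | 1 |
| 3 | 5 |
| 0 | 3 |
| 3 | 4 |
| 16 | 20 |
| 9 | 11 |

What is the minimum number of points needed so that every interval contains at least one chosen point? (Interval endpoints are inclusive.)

Sort by right endpoint; whenever an interval is uncovered, place a point at its right end.
By right end: [0,1]  [0,3]  [3,4]  [3,5]  [4,7]  [7,8]  [9,10]  [9,11]  [10,13]  [16,20]
[0,1] uncovered → point at 1; [3,4] uncovered → point at 4; [7,8] uncovered → point at 8; [9,10] uncovered → point at 10; [16,20] uncovered → point at 20.
Points: 1, 4, 8, 10, 20 (5 total).

5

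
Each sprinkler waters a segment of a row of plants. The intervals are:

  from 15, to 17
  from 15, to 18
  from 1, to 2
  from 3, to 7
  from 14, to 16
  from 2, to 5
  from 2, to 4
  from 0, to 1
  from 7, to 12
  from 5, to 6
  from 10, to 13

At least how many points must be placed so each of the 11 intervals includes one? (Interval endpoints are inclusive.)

By right end: [0,1]  [1,2]  [2,4]  [2,5]  [5,6]  [3,7]  [7,12]  [10,13]  [14,16]  [15,17]  [15,18]
[0,1] uncovered → point at 1; [2,4] uncovered → point at 4; [5,6] uncovered → point at 6; [7,12] uncovered → point at 12; [14,16] uncovered → point at 16.
Points: 1, 4, 6, 12, 16 (5 total).

5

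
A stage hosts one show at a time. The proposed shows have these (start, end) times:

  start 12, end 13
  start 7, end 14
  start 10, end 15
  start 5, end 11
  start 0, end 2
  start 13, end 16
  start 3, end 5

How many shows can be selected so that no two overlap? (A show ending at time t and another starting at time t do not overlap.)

5

Greedy by earliest finish: after sorting by end time, pick each interval compatible with the last pick.
By end time: (0,2), (3,5), (5,11), (12,13), (7,14), (10,15), (13,16).
Pick (0,2); next start ≥ 2 → (3,5); next start ≥ 5 → (5,11); next start ≥ 11 → (12,13); next start ≥ 13 → (13,16).
Selected 5 shows.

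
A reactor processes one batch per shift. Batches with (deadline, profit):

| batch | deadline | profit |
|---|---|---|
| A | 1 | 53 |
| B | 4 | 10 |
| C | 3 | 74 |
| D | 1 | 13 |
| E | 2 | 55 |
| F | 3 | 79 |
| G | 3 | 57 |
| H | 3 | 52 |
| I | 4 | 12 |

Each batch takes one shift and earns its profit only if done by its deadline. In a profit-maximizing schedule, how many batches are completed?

Sort by profit descending; place each in the latest free slot ≤ its deadline.
By profit: F(d3,79), C(d3,74), G(d3,57), E(d2,55), A(d1,53), H(d3,52), D(d1,13), I(d4,12), B(d4,10)
F→slot 3; C→slot 2; G→slot 1; E skipped; A skipped; H skipped; D skipped; I→slot 4; B skipped.
4 of 9 scheduled.

4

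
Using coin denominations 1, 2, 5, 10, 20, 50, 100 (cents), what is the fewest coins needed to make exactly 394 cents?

8

394 − 3×100→94 − 1×50→44 − 2×20→4 − 2×2→0
Total coins = 3 + 1 + 2 + 2 = 8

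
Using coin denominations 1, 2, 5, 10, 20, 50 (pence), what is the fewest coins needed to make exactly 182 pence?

6

182 = 3×50 + 1×20 + 1×10 + 1×2
Total coins = 3 + 1 + 1 + 1 = 6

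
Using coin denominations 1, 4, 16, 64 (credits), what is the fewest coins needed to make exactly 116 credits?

Use the largest denomination that fits, subtract, and repeat.
116 = 1×64 + 3×16 + 1×4
Total coins = 1 + 3 + 1 = 5

5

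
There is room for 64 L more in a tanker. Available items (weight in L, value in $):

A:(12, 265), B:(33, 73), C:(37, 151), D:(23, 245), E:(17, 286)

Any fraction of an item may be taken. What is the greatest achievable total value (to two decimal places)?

Greedy by value/weight ratio, highest first.
Ratios (sorted): A 22.08, E 16.82, D 10.65, C 4.08, B 2.21
take A (12 @ 265); take E (17 @ 286); take D (23 @ 245); take 12/37 of C → 48.97. Capacity used 64/64.
Total value = 844.97

844.97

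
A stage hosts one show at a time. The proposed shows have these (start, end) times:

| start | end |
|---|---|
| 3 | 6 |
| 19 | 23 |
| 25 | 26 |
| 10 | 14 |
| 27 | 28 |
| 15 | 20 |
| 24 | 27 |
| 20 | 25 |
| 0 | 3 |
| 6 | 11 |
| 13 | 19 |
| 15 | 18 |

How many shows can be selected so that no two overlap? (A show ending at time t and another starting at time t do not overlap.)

7

Greedy by earliest finish: after sorting by end time, pick each interval compatible with the last pick.
Sorted by end: (0,3)  (3,6)  (6,11)  (10,14)  (15,18)  (13,19)  (15,20)  (19,23)  (20,25)  (25,26)  (24,27)  (27,28)
take (0,3); take (3,6); take (6,11); take (15,18); take (19,23); take (25,26); skip (24,27); take (27,28).
Selected 7 shows.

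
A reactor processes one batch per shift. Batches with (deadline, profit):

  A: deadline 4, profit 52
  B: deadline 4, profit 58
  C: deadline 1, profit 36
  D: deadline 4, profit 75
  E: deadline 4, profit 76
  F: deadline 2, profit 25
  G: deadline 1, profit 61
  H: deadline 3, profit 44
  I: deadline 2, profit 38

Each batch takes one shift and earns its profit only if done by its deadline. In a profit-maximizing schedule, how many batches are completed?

4

Profit order: E=76 D=75 G=61 B=58 A=52 H=44 I=38 C=36 F=25
Assign: E→slot 4, D→slot 3, G→slot 1, B→slot 2, A skipped, H skipped, I skipped, C skipped, F skipped.
Slots: [1:G] [2:B] [3:D] [4:E]
4 of 9 scheduled.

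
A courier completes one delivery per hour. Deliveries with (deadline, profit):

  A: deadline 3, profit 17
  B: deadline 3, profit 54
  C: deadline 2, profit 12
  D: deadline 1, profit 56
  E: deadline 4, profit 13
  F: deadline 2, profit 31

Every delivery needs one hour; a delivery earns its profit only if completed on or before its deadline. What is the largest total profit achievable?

154

Take jobs in profit order; each goes to the latest open slot no later than its deadline.
By profit: D(d1,56), B(d3,54), F(d2,31), A(d3,17), E(d4,13), C(d2,12)
D→slot 1; B→slot 3; F→slot 2; A skipped; E→slot 4; C skipped.
Profit = 56 + 31 + 54 + 13 = 154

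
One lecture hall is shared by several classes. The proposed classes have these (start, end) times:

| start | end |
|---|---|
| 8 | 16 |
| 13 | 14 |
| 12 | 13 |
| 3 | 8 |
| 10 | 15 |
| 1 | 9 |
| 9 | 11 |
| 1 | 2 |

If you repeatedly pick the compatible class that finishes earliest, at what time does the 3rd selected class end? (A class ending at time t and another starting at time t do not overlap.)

Greedy by earliest finish: after sorting by end time, pick each interval compatible with the last pick.
Sorted by end: (1,2)  (3,8)  (1,9)  (9,11)  (12,13)  (13,14)  (10,15)  (8,16)
take (1,2); take (3,8); take (9,11); take (12,13); take (13,14).
Selected: (1,2) (3,8) (9,11) (12,13) (13,14)

11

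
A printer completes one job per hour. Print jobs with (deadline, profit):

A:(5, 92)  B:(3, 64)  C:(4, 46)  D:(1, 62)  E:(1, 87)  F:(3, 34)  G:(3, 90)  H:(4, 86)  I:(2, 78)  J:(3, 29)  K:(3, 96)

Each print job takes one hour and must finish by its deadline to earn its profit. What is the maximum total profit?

Sort by profit descending; place each in the latest free slot ≤ its deadline.
Profit order: K=96 A=92 G=90 E=87 H=86 I=78 B=64 D=62 C=46 F=34 J=29
Assign: K→slot 3, A→slot 5, G→slot 2, E→slot 1, H→slot 4, I skipped, B skipped, D skipped, C skipped, F skipped, J skipped.
Slots: [1:E] [2:G] [3:K] [4:H] [5:A]
Profit = 87 + 90 + 96 + 86 + 92 = 451

451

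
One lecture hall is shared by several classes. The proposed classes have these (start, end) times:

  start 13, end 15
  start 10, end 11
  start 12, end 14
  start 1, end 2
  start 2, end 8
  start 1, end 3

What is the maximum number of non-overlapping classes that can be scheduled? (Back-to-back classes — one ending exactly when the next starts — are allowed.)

4

Sorted by end: (1,2)  (1,3)  (2,8)  (10,11)  (12,14)  (13,15)
take (1,2); skip (1,3); take (2,8); take (10,11); take (12,14).
Selected 4 classes.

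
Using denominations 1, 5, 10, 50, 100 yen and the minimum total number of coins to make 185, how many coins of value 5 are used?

1

185 − 1×100→85 − 1×50→35 − 3×10→5 − 1×5→0
Count of 5: 1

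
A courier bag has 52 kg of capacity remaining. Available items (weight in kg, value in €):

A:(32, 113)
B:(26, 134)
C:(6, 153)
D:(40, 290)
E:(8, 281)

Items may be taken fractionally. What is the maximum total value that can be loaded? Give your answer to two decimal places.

709.50

Ratios (sorted): E 35.12, C 25.50, D 7.25, B 5.15, A 3.53
take E (8 @ 281); take C (6 @ 153); take 38/40 of D → 275.50. Capacity used 52/52.
Total value = 709.50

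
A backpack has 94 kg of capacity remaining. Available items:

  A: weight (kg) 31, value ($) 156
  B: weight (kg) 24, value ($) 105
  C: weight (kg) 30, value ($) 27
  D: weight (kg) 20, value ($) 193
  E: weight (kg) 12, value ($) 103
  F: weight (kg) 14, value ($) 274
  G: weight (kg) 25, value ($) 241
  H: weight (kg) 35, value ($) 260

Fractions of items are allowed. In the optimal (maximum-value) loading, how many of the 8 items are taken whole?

Greedy by value/weight ratio, highest first.
Order: F (274/14=19.57) > D (193/20=9.65) > G (241/25=9.64) > E (103/12=8.58) > H (260/35=7.43) > A (156/31=5.03) > B (105/24=4.38) > C (27/30=0.90)
Fill: take F (14 @ 274) → take D (20 @ 193) → take G (25 @ 241) → take E (12 @ 103) → take 23/35 of H → 170.86; 94/94 used.
4 item(s) taken whole; one partial (take 23/35 of H).

4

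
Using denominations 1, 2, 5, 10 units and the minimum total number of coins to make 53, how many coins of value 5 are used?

0

Greedy: take as many of the largest coin as possible, then repeat with the remainder.
53 = 5×10 + 1×2 + 1×1
Count of 5: 0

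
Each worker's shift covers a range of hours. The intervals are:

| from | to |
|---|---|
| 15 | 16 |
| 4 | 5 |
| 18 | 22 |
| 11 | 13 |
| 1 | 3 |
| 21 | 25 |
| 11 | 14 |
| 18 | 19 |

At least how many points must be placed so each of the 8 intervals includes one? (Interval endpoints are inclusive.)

Sorted: [1,3] [4,5] [11,13] [11,14] [15,16] [18,19] [18,22] [21,25]
{[1,3]} hit by 3; {[4,5]} hit by 5; {[11,13],[11,14]} hit by 13; {[15,16]} hit by 16; {[18,19],[18,22]} hit by 19; {[21,25]} hit by 25.
Points: 3, 5, 13, 16, 19, 25 (6 total).

6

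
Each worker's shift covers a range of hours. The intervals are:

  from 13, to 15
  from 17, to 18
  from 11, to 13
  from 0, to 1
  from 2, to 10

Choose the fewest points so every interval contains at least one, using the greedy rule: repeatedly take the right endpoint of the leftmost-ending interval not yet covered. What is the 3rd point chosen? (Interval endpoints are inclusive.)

Process intervals by earliest right end; each time one isn't hit yet, stab at its right endpoint.
By right end: [0,1]  [2,10]  [11,13]  [13,15]  [17,18]
[0,1] uncovered → point at 1; [2,10] uncovered → point at 10; [11,13] uncovered → point at 13; [17,18] uncovered → point at 18.
Points: 1, 10, 13, 18 (4 total).

13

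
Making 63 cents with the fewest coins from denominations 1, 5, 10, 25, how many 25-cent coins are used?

2

63 − 2×25→13 − 1×10→3 − 3×1→0
Count of 25: 2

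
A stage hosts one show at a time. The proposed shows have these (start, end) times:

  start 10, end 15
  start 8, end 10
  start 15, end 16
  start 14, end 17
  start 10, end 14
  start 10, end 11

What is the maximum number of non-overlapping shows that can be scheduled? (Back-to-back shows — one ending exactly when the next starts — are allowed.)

Sorted by end: (8,10)  (10,11)  (10,14)  (10,15)  (15,16)  (14,17)
take (8,10); take (10,11); skip (10,14); skip (10,15); take (15,16); skip (14,17).
Selected 3 shows.

3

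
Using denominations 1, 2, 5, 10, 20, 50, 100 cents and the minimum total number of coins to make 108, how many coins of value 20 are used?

Use the largest denomination that fits, subtract, and repeat.
108 − 1×100→8 − 1×5→3 − 1×2→1 − 1×1→0
Count of 20: 0

0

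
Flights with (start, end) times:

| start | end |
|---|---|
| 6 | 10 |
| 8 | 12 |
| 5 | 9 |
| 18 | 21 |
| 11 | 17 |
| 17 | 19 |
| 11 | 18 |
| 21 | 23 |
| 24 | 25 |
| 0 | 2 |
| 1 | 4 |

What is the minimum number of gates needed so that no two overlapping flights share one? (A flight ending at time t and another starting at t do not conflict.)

The answer is the maximum number of intervals overlapping at any instant.
Events (time:±→running): 0:+→1 1:+→2 2:-→1 4:-→0 5:+→1 6:+→2 8:+→3 … peak 3.

3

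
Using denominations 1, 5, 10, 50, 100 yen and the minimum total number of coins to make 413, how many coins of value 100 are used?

4

Use the largest denomination that fits, subtract, and repeat.
413 − 4×100→13 − 1×10→3 − 3×1→0
Count of 100: 4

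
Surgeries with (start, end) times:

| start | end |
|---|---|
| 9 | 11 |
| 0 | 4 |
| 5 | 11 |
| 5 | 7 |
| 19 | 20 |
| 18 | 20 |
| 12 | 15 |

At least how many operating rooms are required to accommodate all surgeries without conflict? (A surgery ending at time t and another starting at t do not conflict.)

starts: [0, 5, 5, 9, 12, 18, 19]
ends:   [4, 7, 11, 11, 15, 20, 20]
s0→1 e4→0 s5→1 s5→2  — peak 2.

2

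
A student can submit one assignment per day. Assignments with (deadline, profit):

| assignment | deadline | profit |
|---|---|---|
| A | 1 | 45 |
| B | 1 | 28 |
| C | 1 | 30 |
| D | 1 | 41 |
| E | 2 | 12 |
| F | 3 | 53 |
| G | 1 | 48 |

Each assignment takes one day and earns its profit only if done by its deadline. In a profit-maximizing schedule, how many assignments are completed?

Profit order: F=53 G=48 A=45 D=41 C=30 B=28 E=12
Assign: F→slot 3, G→slot 1, A skipped, D skipped, C skipped, B skipped, E→slot 2.
Slots: [1:G] [2:E] [3:F]
3 of 7 scheduled.

3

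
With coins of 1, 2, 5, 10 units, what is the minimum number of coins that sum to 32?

4

32 − 3×10→2 − 1×2→0
Total coins = 3 + 1 = 4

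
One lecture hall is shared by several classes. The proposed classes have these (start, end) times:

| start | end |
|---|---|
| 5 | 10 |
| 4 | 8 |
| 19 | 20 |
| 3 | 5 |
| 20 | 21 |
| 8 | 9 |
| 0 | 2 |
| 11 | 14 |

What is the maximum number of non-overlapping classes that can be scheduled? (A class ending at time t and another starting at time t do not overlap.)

6

Sort by end time and greedily take each interval whose start is ≥ the last chosen end.
Sorted by end: (0,2)  (3,5)  (4,8)  (8,9)  (5,10)  (11,14)  (19,20)  (20,21)
take (0,2); take (3,5); skip (4,8); take (8,9); take (11,14); take (19,20); take (20,21).
Selected 6 classes.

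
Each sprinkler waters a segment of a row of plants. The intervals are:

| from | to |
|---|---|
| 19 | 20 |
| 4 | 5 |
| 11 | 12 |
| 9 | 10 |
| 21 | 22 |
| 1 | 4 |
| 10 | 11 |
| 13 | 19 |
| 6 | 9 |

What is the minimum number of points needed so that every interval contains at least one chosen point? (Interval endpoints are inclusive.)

Sort by right endpoint; whenever an interval is uncovered, place a point at its right end.
By right end: [1,4]  [4,5]  [6,9]  [9,10]  [10,11]  [11,12]  [13,19]  [19,20]  [21,22]
[1,4] uncovered → point at 4; [6,9] uncovered → point at 9; [10,11] uncovered → point at 11; [13,19] uncovered → point at 19; [21,22] uncovered → point at 22.
Points: 4, 9, 11, 19, 22 (5 total).

5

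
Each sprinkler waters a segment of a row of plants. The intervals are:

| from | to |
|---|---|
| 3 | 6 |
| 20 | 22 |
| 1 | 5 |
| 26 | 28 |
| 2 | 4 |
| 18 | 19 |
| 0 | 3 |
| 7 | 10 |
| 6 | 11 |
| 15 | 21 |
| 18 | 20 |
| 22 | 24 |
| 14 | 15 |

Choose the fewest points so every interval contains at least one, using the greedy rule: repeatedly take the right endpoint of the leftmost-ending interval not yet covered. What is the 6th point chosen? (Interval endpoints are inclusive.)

28

Process intervals by earliest right end; each time one isn't hit yet, stab at its right endpoint.
By right end: [0,3]  [2,4]  [1,5]  [3,6]  [7,10]  [6,11]  [14,15]  [18,19]  [18,20]  [15,21]  [20,22]  [22,24]  [26,28]
[0,3] uncovered → point at 3; [7,10] uncovered → point at 10; [14,15] uncovered → point at 15; [18,19] uncovered → point at 19; [20,22] uncovered → point at 22; [26,28] uncovered → point at 28.
Points: 3, 10, 15, 19, 22, 28 (6 total).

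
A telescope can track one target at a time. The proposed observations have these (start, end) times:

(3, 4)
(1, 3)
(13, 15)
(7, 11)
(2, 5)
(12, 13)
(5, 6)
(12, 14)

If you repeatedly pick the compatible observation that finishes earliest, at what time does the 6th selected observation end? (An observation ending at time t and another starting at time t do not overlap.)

Sorted by end: (1,3)  (3,4)  (2,5)  (5,6)  (7,11)  (12,13)  (12,14)  (13,15)
take (1,3); take (3,4); take (5,6); take (7,11); take (12,13); take (13,15).
Selected: (1,3) (3,4) (5,6) (7,11) (12,13) (13,15)

15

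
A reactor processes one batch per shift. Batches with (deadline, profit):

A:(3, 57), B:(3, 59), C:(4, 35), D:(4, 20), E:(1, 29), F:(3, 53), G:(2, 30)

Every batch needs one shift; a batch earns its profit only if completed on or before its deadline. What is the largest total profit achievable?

Profit order: B=59 A=57 F=53 C=35 G=30 E=29 D=20
Assign: B→slot 3, A→slot 2, F→slot 1, C→slot 4, G skipped, E skipped, D skipped.
Slots: [1:F] [2:A] [3:B] [4:C]
Profit = 53 + 57 + 59 + 35 = 204

204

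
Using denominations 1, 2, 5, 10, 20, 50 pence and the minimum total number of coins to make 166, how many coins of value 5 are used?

1

Use the largest denomination that fits, subtract, and repeat.
166 = 3×50 + 1×10 + 1×5 + 1×1
Count of 5: 1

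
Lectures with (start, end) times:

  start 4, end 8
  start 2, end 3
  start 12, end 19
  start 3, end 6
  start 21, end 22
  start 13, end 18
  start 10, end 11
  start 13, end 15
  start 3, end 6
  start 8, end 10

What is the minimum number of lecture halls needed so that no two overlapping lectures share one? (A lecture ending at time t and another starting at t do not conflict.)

3

Events (time:±→running): 2:+→1 3:-→0 3:+→1 3:+→2 4:+→3 … peak 3.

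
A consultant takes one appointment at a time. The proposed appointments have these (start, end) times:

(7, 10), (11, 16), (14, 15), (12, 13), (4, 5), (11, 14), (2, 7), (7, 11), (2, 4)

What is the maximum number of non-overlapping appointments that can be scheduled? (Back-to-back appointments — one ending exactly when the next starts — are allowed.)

5

Sort by end time and greedily take each interval whose start is ≥ the last chosen end.
Sorted by end: (2,4)  (4,5)  (2,7)  (7,10)  (7,11)  (12,13)  (11,14)  (14,15)  (11,16)
take (2,4); take (4,5); take (7,10); take (12,13); skip (11,14); take (14,15).
Selected 5 appointments.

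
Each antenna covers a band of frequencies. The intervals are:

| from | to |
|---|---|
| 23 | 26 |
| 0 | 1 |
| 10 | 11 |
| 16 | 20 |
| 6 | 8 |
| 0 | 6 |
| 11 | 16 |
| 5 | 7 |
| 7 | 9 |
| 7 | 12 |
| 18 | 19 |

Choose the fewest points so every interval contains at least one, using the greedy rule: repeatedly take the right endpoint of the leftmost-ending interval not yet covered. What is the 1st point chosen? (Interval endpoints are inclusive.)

Sorted: [0,1] [0,6] [5,7] [6,8] [7,9] [10,11] [7,12] [11,16] [18,19] [16,20] [23,26]
{[0,1],[0,6]} hit by 1; {[5,7],[6,8],[7,9]} hit by 7; {[10,11],[7,12],[11,16]} hit by 11; {[18,19],[16,20]} hit by 19; {[23,26]} hit by 26.
Points: 1, 7, 11, 19, 26 (5 total).

1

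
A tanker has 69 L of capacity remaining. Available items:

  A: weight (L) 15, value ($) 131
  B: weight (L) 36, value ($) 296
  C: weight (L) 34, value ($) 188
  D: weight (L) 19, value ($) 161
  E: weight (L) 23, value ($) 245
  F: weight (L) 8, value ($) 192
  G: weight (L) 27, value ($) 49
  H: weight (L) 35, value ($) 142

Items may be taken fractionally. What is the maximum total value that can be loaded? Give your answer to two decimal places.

Sort by value per unit weight and fill in that order.
Order: F (192/8=24.00) > E (245/23=10.65) > A (131/15=8.73) > D (161/19=8.47) > B (296/36=8.22) > C (188/34=5.53) > H (142/35=4.06) > G (49/27=1.81)
Fill: take F (8 @ 192) → take E (23 @ 245) → take A (15 @ 131) → take D (19 @ 161) → take 4/36 of B → 32.89; 69/69 used.
Total value = 761.89

761.89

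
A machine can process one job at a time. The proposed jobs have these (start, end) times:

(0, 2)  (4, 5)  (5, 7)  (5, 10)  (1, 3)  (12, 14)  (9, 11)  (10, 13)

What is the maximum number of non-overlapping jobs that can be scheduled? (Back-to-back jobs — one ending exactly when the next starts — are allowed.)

5

Sorted by end: (0,2)  (1,3)  (4,5)  (5,7)  (5,10)  (9,11)  (10,13)  (12,14)
take (0,2); take (4,5); take (5,7); take (9,11); take (12,14).
Selected 5 jobs.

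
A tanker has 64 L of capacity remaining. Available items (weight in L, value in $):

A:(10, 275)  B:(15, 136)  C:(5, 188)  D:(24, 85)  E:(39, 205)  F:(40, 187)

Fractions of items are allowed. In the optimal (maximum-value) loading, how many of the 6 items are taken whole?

Ratios (sorted): C 37.60, A 27.50, B 9.07, E 5.26, F 4.67, D 3.54
take C (5 @ 188); take A (10 @ 275); take B (15 @ 136); take 34/39 of E → 178.72. Capacity used 64/64.
3 item(s) taken whole; one partial (take 34/39 of E).

3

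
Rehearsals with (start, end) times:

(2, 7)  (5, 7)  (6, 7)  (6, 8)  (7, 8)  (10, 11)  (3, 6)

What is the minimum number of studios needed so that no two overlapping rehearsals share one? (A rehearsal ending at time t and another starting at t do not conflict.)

Count concurrent intervals with a sweep; the peak is the room count.
starts: [2, 3, 5, 6, 6, 7, 10]
ends:   [6, 7, 7, 7, 8, 8, 11]
s2→1 s3→2 s5→3 e6→2 s6→3 s6→4  — peak 4.

4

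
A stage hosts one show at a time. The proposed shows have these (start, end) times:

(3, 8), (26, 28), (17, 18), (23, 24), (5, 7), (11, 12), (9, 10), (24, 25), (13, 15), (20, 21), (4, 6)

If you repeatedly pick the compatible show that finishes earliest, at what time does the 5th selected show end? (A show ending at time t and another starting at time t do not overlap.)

By end time: (4,6), (5,7), (3,8), (9,10), (11,12), (13,15), (17,18), (20,21), (23,24), (24,25), (26,28).
Pick (4,6); next start ≥ 6 → (9,10); next start ≥ 10 → (11,12); next start ≥ 12 → (13,15); next start ≥ 15 → (17,18); next start ≥ 18 → (20,21); next start ≥ 21 → (23,24); next start ≥ 24 → (24,25); next start ≥ 25 → (26,28).
Selected: (4,6) (9,10) (11,12) (13,15) (17,18) (20,21) (23,24) (24,25) (26,28)

18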